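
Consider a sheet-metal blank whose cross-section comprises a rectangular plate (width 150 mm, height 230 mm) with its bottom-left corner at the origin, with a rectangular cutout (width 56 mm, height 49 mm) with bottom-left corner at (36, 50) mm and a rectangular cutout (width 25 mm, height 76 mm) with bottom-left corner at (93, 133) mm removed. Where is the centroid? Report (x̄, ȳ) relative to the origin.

x̄ = 74.07 mm, ȳ = 115.16 mm

Part | A | x̄ᵢ | ȳᵢ | A·x̄ᵢ | A·ȳᵢ
plate | 34500.00 | 75.00 | 115.00 | 2587500.00 | 3967500.00
hole 1 | -2744.00 | 64.00 | 74.50 | -175616.00 | -204428.00
hole 2 | -1900.00 | 105.50 | 171.00 | -200450.00 | -324900.00
Σ | 29856.00 |  |  | 2211434.00 | 3438172.00
x̄ = 2211434.00 / 29856.00 = 74.07 mm
ȳ = 3438172.00 / 29856.00 = 115.16 mm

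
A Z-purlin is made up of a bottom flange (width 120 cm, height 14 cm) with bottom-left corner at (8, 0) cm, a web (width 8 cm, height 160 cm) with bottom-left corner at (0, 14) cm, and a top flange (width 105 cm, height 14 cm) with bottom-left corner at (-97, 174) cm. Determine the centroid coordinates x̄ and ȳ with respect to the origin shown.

bottom flange: A = 120 × 14 = 1680.00, centroid at (68.00, 7.00).
web: A = 8 × 160 = 1280.00, centroid at (4.00, 94.00).
top flange: A = 105 × 14 = 1470.00, centroid at (-44.50, 181.00).
ΣA = 4430.00 cm²
ΣAx̄ = (1680.00)(68.00) + (1280.00)(4.00) + (1470.00)(-44.50) = 53945.00 cm³
ΣAȳ = (1680.00)(7.00) + (1280.00)(94.00) + (1470.00)(181.00) = 398150.00 cm³
x̄ = 53945.00 / 4430.00 = 12.18 cm
ȳ = 398150.00 / 4430.00 = 89.88 cm

x̄ = 12.18 cm, ȳ = 89.88 cm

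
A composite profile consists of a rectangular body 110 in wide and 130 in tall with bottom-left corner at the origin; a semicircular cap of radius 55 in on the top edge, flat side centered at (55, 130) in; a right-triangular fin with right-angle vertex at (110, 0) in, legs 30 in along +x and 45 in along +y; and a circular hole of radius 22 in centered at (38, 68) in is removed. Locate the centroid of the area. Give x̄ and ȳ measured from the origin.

x̄ = 58.83 in, ȳ = 85.95 in

rectangular body: A = 110 × 130 = 14300.00, centroid at (55.00, 65.00).
semicircular top: A = ½π·55² = 4751.66, centroid at (55.00, 153.34).
triangular fin: A = ½·30·45 = 675.00, centroid at (120.00, 15.00).
hole: A = −π·22² = -1520.53, centroid at (38.00, 68.00).
ΣA = 18206.13 in², ΣAx̄ = 1071061.07 in³, ΣAȳ = 1564861.22 in³.
x̄ = 1071061.07/18206.13 = 58.83 in; ȳ = 1564861.22/18206.13 = 85.95 in.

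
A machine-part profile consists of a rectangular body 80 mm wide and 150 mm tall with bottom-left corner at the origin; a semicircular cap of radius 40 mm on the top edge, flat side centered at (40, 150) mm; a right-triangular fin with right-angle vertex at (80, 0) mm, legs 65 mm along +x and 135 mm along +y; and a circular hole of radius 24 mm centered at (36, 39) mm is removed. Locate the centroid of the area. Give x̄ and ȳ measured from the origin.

x̄ = 56.25 mm, ȳ = 84.64 mm

rectangular body: A = 80 × 150 = 12000.00, centroid at (40.00, 75.00).
semicircular top: A = ½π·40² = 2513.27, centroid at (40.00, 166.98).
triangular fin: A = ½·65·135 = 4387.50, centroid at (101.67, 45.00).
hole: A = −π·24² = -1809.56, centroid at (36.00, 39.00).
ΣA = 17091.22 mm²
ΣAx̄ = (12000.00)(40.00) + (2513.27)(40.00) + (4387.50)(101.67) + (-1809.56)(36.00) = 961449.40 mm³
ΣAȳ = (12000.00)(75.00) + (2513.27)(166.98) + (4387.50)(45.00) + (-1809.56)(39.00) = 1446522.55 mm³
x̄ = 961449.40 / 17091.22 = 56.25 mm
ȳ = 1446522.55 / 17091.22 = 84.64 mm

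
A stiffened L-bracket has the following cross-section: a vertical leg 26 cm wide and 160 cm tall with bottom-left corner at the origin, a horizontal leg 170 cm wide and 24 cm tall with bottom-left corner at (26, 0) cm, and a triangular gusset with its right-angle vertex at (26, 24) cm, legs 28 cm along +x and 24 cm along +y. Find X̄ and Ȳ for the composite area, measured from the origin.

X̄ = 60.50 cm, Ȳ = 45.77 cm

vertical leg: A = 26 × 160 = 4160.00, centroid at (13.00, 80.00).
horizontal leg: A = 170 × 24 = 4080.00, centroid at (111.00, 12.00).
gusset: A = ½·28·24 = 336.00, centroid at (35.33, 32.00).
ΣA = 8576.00 cm²
ΣAX̄ = (4160.00)(13.00) + (4080.00)(111.00) + (336.00)(35.33) = 518832.00 cm³
ΣAȲ = (4160.00)(80.00) + (4080.00)(12.00) + (336.00)(32.00) = 392512.00 cm³
X̄ = 518832.00 / 8576.00 = 60.50 cm
Ȳ = 392512.00 / 8576.00 = 45.77 cm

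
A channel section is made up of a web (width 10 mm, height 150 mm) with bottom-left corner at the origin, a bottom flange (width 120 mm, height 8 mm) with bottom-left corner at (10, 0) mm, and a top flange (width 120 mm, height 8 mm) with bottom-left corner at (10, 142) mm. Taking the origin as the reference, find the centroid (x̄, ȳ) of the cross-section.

web: A = 10 × 150 = 1500.00, centroid at (5.00, 75.00).
bottom flange: A = 120 × 8 = 960.00, centroid at (70.00, 4.00).
top flange: A = 120 × 8 = 960.00, centroid at (70.00, 146.00).
ΣA = 3420.00 mm², ΣAx̄ = 141900.00 mm³, ΣAȳ = 256500.00 mm³.
x̄ = 141900.00/3420.00 = 41.49 mm; ȳ = 256500.00/3420.00 = 75.00 mm.

x̄ = 41.49 mm, ȳ = 75.00 mm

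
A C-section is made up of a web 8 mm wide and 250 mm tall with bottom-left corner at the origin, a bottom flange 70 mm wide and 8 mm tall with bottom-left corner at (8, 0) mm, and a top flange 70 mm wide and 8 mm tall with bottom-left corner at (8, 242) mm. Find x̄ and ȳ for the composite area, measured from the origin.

web: A = 8 × 250 = 2000.00, centroid at (4.00, 125.00).
bottom flange: A = 70 × 8 = 560.00, centroid at (43.00, 4.00).
top flange: A = 70 × 8 = 560.00, centroid at (43.00, 246.00).
ΣA = 3120.00 mm²
ΣAx̄ = (2000.00)(4.00) + (560.00)(43.00) + (560.00)(43.00) = 56160.00 mm³
ΣAȳ = (2000.00)(125.00) + (560.00)(4.00) + (560.00)(246.00) = 390000.00 mm³
x̄ = 56160.00 / 3120.00 = 18.00 mm
ȳ = 390000.00 / 3120.00 = 125.00 mm

x̄ = 18.00 mm, ȳ = 125.00 mm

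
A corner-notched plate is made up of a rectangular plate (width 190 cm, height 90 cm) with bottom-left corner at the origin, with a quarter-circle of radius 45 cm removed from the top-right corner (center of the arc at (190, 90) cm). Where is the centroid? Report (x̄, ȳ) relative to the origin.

x̄ = 87.22 cm, ȳ = 42.34 cm

plate: A = 190 × 90 = 17100.00, centroid at (95.00, 45.00).
removed quarter-circle: A = −¼π·45² = -1590.43, centroid at (170.90, 70.90).
ΣA = 15509.57 cm²
ΣAx̄ = (17100.00)(95.00) + (-1590.43)(170.90) = 1352693.06 cm³
ΣAȳ = (17100.00)(45.00) + (-1590.43)(70.90) = 656736.18 cm³
x̄ = 1352693.06 / 15509.57 = 87.22 cm
ȳ = 656736.18 / 15509.57 = 42.34 cm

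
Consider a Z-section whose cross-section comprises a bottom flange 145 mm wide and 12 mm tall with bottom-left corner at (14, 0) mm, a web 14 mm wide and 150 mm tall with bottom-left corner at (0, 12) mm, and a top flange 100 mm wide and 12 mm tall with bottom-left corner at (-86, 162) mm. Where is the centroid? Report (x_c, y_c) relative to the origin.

x_c = 24.21 mm, y_c = 78.32 mm

Part | A | x̄ᵢ | ȳᵢ | A·x̄ᵢ | A·ȳᵢ
bottom flange | 1740.00 | 86.50 | 6.00 | 150510.00 | 10440.00
web | 2100.00 | 7.00 | 87.00 | 14700.00 | 182700.00
top flange | 1200.00 | -36.00 | 168.00 | -43200.00 | 201600.00
Σ | 5040.00 |  |  | 122010.00 | 394740.00
x_c = 122010.00 / 5040.00 = 24.21 mm
y_c = 394740.00 / 5040.00 = 78.32 mm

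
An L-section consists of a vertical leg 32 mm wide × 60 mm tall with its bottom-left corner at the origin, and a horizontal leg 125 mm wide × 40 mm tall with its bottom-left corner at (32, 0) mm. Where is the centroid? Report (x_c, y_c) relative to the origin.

x_c = 72.72 mm, y_c = 22.77 mm

Part | A | x̄ᵢ | ȳᵢ | A·x̄ᵢ | A·ȳᵢ
vertical leg | 1920.00 | 16.00 | 30.00 | 30720.00 | 57600.00
horizontal leg | 5000.00 | 94.50 | 20.00 | 472500.00 | 100000.00
Σ | 6920.00 |  |  | 503220.00 | 157600.00
x_c = 503220.00 / 6920.00 = 72.72 mm
y_c = 157600.00 / 6920.00 = 22.77 mm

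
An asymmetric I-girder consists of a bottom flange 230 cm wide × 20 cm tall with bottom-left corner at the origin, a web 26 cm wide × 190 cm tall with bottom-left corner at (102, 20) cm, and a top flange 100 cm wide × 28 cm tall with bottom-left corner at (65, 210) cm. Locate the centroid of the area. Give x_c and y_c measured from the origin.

Part | A | x̄ᵢ | ȳᵢ | A·x̄ᵢ | A·ȳᵢ
bottom flange | 4600.00 | 115.00 | 10.00 | 529000.00 | 46000.00
web | 4940.00 | 115.00 | 115.00 | 568100.00 | 568100.00
top flange | 2800.00 | 115.00 | 224.00 | 322000.00 | 627200.00
Σ | 12340.00 |  |  | 1419100.00 | 1241300.00
x_c = 1419100.00 / 12340.00 = 115.00 cm
y_c = 1241300.00 / 12340.00 = 100.59 cm

x_c = 115.00 cm, y_c = 100.59 cm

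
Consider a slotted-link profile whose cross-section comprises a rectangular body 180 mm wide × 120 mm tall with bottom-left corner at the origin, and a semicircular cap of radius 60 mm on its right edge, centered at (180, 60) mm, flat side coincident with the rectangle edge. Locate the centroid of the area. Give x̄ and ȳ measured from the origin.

rectangular body: A = 180 × 120 = 21600.00, centroid at (90.00, 60.00).
semicircular end: A = ½π·60² = 5654.87, centroid at (205.46, 60.00).
ΣA = 27254.87 mm²
ΣAx̄ = (21600.00)(90.00) + (5654.87)(205.46) = 3105876.02 mm³
ΣAȳ = (21600.00)(60.00) + (5654.87)(60.00) = 1635292.01 mm³
x̄ = 3105876.02 / 27254.87 = 113.96 mm
ȳ = 1635292.01 / 27254.87 = 60.00 mm

x̄ = 113.96 mm, ȳ = 60.00 mm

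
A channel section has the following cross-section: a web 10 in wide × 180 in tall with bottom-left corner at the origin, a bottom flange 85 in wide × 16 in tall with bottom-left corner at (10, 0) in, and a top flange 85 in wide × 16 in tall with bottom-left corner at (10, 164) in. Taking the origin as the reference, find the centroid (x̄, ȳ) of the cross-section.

web: A = 10 × 180 = 1800.00, centroid at (5.00, 90.00).
bottom flange: A = 85 × 16 = 1360.00, centroid at (52.50, 8.00).
top flange: A = 85 × 16 = 1360.00, centroid at (52.50, 172.00).
ΣA = 4520.00 in², ΣAx̄ = 151800.00 in³, ΣAȳ = 406800.00 in³.
x̄ = 151800.00/4520.00 = 33.58 in; ȳ = 406800.00/4520.00 = 90.00 in.

x̄ = 33.58 in, ȳ = 90.00 in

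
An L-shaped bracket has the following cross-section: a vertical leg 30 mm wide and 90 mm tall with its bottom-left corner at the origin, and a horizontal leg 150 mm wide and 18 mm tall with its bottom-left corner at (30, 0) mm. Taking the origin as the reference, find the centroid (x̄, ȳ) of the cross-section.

vertical leg: A = 30 × 90 = 2700.00, centroid at (15.00, 45.00).
horizontal leg: A = 150 × 18 = 2700.00, centroid at (105.00, 9.00).
ΣA = 5400.00 mm²
ΣAx̄ = (2700.00)(15.00) + (2700.00)(105.00) = 324000.00 mm³
ΣAȳ = (2700.00)(45.00) + (2700.00)(9.00) = 145800.00 mm³
x̄ = 324000.00 / 5400.00 = 60.00 mm
ȳ = 145800.00 / 5400.00 = 27.00 mm

x̄ = 60.00 mm, ȳ = 27.00 mm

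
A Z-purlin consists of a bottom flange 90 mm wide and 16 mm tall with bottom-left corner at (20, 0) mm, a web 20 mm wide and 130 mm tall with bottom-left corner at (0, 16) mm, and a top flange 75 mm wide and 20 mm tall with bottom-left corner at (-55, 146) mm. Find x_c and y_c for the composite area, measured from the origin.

Part | A | x̄ᵢ | ȳᵢ | A·x̄ᵢ | A·ȳᵢ
bottom flange | 1440.00 | 65.00 | 8.00 | 93600.00 | 11520.00
web | 2600.00 | 10.00 | 81.00 | 26000.00 | 210600.00
top flange | 1500.00 | -17.50 | 156.00 | -26250.00 | 234000.00
Σ | 5540.00 |  |  | 93350.00 | 456120.00
x_c = 93350.00 / 5540.00 = 16.85 mm
y_c = 456120.00 / 5540.00 = 82.33 mm

x_c = 16.85 mm, y_c = 82.33 mm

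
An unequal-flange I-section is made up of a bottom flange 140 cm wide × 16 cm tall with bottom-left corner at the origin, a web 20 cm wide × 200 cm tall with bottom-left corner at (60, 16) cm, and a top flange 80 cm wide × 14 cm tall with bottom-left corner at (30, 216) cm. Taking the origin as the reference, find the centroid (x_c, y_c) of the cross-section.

x_c = 70.00 cm, y_c = 99.41 cm

bottom flange: A = 140 × 16 = 2240.00, centroid at (70.00, 8.00).
web: A = 20 × 200 = 4000.00, centroid at (70.00, 116.00).
top flange: A = 80 × 14 = 1120.00, centroid at (70.00, 223.00).
ΣA = 7360.00 cm²
ΣAx_c = (2240.00)(70.00) + (4000.00)(70.00) + (1120.00)(70.00) = 515200.00 cm³
ΣAy_c = (2240.00)(8.00) + (4000.00)(116.00) + (1120.00)(223.00) = 731680.00 cm³
x_c = 515200.00 / 7360.00 = 70.00 cm
y_c = 731680.00 / 7360.00 = 99.41 cm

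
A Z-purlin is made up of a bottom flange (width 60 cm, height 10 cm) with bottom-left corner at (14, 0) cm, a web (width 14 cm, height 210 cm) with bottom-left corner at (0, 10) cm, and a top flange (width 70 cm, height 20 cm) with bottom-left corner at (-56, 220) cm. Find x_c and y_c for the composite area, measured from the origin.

x_c = 3.56 cm, y_c = 134.23 cm

Part | A | x̄ᵢ | ȳᵢ | A·x̄ᵢ | A·ȳᵢ
bottom flange | 600.00 | 44.00 | 5.00 | 26400.00 | 3000.00
web | 2940.00 | 7.00 | 115.00 | 20580.00 | 338100.00
top flange | 1400.00 | -21.00 | 230.00 | -29400.00 | 322000.00
Σ | 4940.00 |  |  | 17580.00 | 663100.00
x_c = 17580.00 / 4940.00 = 3.56 cm
y_c = 663100.00 / 4940.00 = 134.23 cm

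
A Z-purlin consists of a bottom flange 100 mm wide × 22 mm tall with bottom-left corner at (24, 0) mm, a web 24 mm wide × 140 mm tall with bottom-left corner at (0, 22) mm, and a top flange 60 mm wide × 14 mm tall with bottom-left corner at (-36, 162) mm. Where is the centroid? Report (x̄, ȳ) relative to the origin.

x̄ = 30.95 mm, ȳ = 74.26 mm

Part | A | x̄ᵢ | ȳᵢ | A·x̄ᵢ | A·ȳᵢ
bottom flange | 2200.00 | 74.00 | 11.00 | 162800.00 | 24200.00
web | 3360.00 | 12.00 | 92.00 | 40320.00 | 309120.00
top flange | 840.00 | -6.00 | 169.00 | -5040.00 | 141960.00
Σ | 6400.00 |  |  | 198080.00 | 475280.00
x̄ = 198080.00 / 6400.00 = 30.95 mm
ȳ = 475280.00 / 6400.00 = 74.26 mm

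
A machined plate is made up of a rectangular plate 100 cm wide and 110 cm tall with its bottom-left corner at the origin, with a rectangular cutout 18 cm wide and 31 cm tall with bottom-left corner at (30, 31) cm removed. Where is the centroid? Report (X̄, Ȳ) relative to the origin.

X̄ = 50.59 cm, Ȳ = 55.45 cm

plate: A = 100 × 110 = 11000.00, centroid at (50.00, 55.00).
hole: A = −(18 × 31) = -558.00, centroid at (39.00, 46.50).
ΣA = 10442.00 cm²
ΣAX̄ = (11000.00)(50.00) + (-558.00)(39.00) = 528238.00 cm³
ΣAȲ = (11000.00)(55.00) + (-558.00)(46.50) = 579053.00 cm³
X̄ = 528238.00 / 10442.00 = 50.59 cm
Ȳ = 579053.00 / 10442.00 = 55.45 cm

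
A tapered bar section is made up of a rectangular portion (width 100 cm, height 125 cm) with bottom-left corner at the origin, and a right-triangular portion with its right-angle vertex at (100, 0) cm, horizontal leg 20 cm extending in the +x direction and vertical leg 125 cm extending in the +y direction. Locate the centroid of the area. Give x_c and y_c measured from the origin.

Part | A | x̄ᵢ | ȳᵢ | A·x̄ᵢ | A·ȳᵢ
rectangular portion | 12500.00 | 50.00 | 62.50 | 625000.00 | 781250.00
triangular portion | 1250.00 | 106.67 | 41.67 | 133333.33 | 52083.33
Σ | 13750.00 |  |  | 758333.33 | 833333.33
x_c = 758333.33 / 13750.00 = 55.15 cm
y_c = 833333.33 / 13750.00 = 60.61 cm

x_c = 55.15 cm, y_c = 60.61 cm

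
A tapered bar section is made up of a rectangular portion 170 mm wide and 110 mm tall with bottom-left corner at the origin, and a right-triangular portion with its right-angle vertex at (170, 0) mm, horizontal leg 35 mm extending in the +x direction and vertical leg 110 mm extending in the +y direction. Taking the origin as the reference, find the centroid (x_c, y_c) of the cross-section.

Part | A | x̄ᵢ | ȳᵢ | A·x̄ᵢ | A·ȳᵢ
rectangular portion | 18700.00 | 85.00 | 55.00 | 1589500.00 | 1028500.00
triangular portion | 1925.00 | 181.67 | 36.67 | 349708.33 | 70583.33
Σ | 20625.00 |  |  | 1939208.33 | 1099083.33
x_c = 1939208.33 / 20625.00 = 94.02 mm
y_c = 1099083.33 / 20625.00 = 53.29 mm

x_c = 94.02 mm, y_c = 53.29 mm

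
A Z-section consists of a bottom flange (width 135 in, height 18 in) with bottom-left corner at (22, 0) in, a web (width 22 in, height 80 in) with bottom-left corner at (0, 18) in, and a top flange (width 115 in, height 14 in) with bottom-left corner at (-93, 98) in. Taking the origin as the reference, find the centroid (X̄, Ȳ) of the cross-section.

X̄ = 30.98 in, Ȳ = 50.52 in

Part | A | x̄ᵢ | ȳᵢ | A·x̄ᵢ | A·ȳᵢ
bottom flange | 2430.00 | 89.50 | 9.00 | 217485.00 | 21870.00
web | 1760.00 | 11.00 | 58.00 | 19360.00 | 102080.00
top flange | 1610.00 | -35.50 | 105.00 | -57155.00 | 169050.00
Σ | 5800.00 |  |  | 179690.00 | 293000.00
X̄ = 179690.00 / 5800.00 = 30.98 in
Ȳ = 293000.00 / 5800.00 = 50.52 in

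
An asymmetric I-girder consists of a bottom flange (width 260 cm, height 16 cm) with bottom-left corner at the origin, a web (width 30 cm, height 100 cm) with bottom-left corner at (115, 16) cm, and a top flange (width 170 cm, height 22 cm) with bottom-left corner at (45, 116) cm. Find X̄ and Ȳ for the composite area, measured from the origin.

bottom flange: A = 260 × 16 = 4160.00, centroid at (130.00, 8.00).
web: A = 30 × 100 = 3000.00, centroid at (130.00, 66.00).
top flange: A = 170 × 22 = 3740.00, centroid at (130.00, 127.00).
ΣA = 10900.00 cm², ΣAX̄ = 1417000.00 cm³, ΣAȲ = 706260.00 cm³.
X̄ = 1417000.00/10900.00 = 130.00 cm; Ȳ = 706260.00/10900.00 = 64.79 cm.

X̄ = 130.00 cm, Ȳ = 64.79 cm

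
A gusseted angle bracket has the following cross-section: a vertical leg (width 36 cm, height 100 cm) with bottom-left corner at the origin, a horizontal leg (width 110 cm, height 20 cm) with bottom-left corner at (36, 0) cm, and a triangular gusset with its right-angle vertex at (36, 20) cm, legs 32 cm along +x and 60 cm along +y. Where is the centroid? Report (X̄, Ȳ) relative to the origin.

vertical leg: A = 36 × 100 = 3600.00, centroid at (18.00, 50.00).
horizontal leg: A = 110 × 20 = 2200.00, centroid at (91.00, 10.00).
gusset: A = ½·32·60 = 960.00, centroid at (46.67, 40.00).
ΣA = 6760.00 cm², ΣAX̄ = 309800.00 cm³, ΣAȲ = 240400.00 cm³.
X̄ = 309800.00/6760.00 = 45.83 cm; Ȳ = 240400.00/6760.00 = 35.56 cm.

X̄ = 45.83 cm, Ȳ = 35.56 cm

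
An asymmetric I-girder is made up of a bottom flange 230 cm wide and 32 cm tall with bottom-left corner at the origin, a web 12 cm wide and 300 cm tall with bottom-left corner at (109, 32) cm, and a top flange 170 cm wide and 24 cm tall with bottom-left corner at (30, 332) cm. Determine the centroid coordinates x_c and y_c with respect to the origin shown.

Part | A | x̄ᵢ | ȳᵢ | A·x̄ᵢ | A·ȳᵢ
bottom flange | 7360.00 | 115.00 | 16.00 | 846400.00 | 117760.00
web | 3600.00 | 115.00 | 182.00 | 414000.00 | 655200.00
top flange | 4080.00 | 115.00 | 344.00 | 469200.00 | 1403520.00
Σ | 15040.00 |  |  | 1729600.00 | 2176480.00
x_c = 1729600.00 / 15040.00 = 115.00 cm
y_c = 2176480.00 / 15040.00 = 144.71 cm

x_c = 115.00 cm, y_c = 144.71 cm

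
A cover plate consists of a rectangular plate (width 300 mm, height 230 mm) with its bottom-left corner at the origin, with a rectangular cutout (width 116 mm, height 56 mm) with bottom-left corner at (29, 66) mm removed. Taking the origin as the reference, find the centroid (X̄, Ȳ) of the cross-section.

X̄ = 156.55 mm, Ȳ = 117.18 mm

Part | A | x̄ᵢ | ȳᵢ | A·x̄ᵢ | A·ȳᵢ
plate | 69000.00 | 150.00 | 115.00 | 10350000.00 | 7935000.00
hole | -6496.00 | 87.00 | 94.00 | -565152.00 | -610624.00
Σ | 62504.00 |  |  | 9784848.00 | 7324376.00
X̄ = 9784848.00 / 62504.00 = 156.55 mm
Ȳ = 7324376.00 / 62504.00 = 117.18 mm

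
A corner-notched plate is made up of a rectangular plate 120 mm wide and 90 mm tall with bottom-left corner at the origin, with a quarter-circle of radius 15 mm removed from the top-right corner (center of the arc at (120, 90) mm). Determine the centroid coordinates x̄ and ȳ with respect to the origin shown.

Part | A | x̄ᵢ | ȳᵢ | A·x̄ᵢ | A·ȳᵢ
plate | 10800.00 | 60.00 | 45.00 | 648000.00 | 486000.00
removed quarter-circle | -176.71 | 113.63 | 83.63 | -20080.75 | -14779.31
Σ | 10623.29 |  |  | 627919.25 | 471220.69
x̄ = 627919.25 / 10623.29 = 59.11 mm
ȳ = 471220.69 / 10623.29 = 44.36 mm

x̄ = 59.11 mm, ȳ = 44.36 mm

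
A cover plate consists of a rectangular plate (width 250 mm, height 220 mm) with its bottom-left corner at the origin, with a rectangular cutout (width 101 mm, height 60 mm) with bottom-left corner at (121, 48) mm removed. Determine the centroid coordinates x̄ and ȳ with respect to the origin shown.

plate: A = 250 × 220 = 55000.00, centroid at (125.00, 110.00).
hole: A = −(101 × 60) = -6060.00, centroid at (171.50, 78.00).
ΣA = 48940.00 mm²
ΣAx̄ = (55000.00)(125.00) + (-6060.00)(171.50) = 5835710.00 mm³
ΣAȳ = (55000.00)(110.00) + (-6060.00)(78.00) = 5577320.00 mm³
x̄ = 5835710.00 / 48940.00 = 119.24 mm
ȳ = 5577320.00 / 48940.00 = 113.96 mm

x̄ = 119.24 mm, ȳ = 113.96 mm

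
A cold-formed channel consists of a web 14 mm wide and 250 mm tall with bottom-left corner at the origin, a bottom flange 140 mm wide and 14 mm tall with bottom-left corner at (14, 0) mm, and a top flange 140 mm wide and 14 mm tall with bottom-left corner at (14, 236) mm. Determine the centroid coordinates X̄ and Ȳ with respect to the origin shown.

Part | A | x̄ᵢ | ȳᵢ | A·x̄ᵢ | A·ȳᵢ
web | 3500.00 | 7.00 | 125.00 | 24500.00 | 437500.00
bottom flange | 1960.00 | 84.00 | 7.00 | 164640.00 | 13720.00
top flange | 1960.00 | 84.00 | 243.00 | 164640.00 | 476280.00
Σ | 7420.00 |  |  | 353780.00 | 927500.00
X̄ = 353780.00 / 7420.00 = 47.68 mm
Ȳ = 927500.00 / 7420.00 = 125.00 mm

X̄ = 47.68 mm, Ȳ = 125.00 mm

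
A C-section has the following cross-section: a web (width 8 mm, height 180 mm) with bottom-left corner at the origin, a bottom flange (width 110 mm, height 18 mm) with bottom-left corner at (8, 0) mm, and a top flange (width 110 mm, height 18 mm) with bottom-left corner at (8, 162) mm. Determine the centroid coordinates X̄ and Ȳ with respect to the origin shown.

X̄ = 47.27 mm, Ȳ = 90.00 mm

Part | A | x̄ᵢ | ȳᵢ | A·x̄ᵢ | A·ȳᵢ
web | 1440.00 | 4.00 | 90.00 | 5760.00 | 129600.00
bottom flange | 1980.00 | 63.00 | 9.00 | 124740.00 | 17820.00
top flange | 1980.00 | 63.00 | 171.00 | 124740.00 | 338580.00
Σ | 5400.00 |  |  | 255240.00 | 486000.00
X̄ = 255240.00 / 5400.00 = 47.27 mm
Ȳ = 486000.00 / 5400.00 = 90.00 mm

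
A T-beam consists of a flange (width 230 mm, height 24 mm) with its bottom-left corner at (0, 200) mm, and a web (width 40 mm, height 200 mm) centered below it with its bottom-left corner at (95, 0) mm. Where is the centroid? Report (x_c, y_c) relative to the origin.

Part | A | x̄ᵢ | ȳᵢ | A·x̄ᵢ | A·ȳᵢ
web | 8000.00 | 115.00 | 100.00 | 920000.00 | 800000.00
flange | 5520.00 | 115.00 | 212.00 | 634800.00 | 1170240.00
Σ | 13520.00 |  |  | 1554800.00 | 1970240.00
x_c = 1554800.00 / 13520.00 = 115.00 mm
y_c = 1970240.00 / 13520.00 = 145.73 mm

x_c = 115.00 mm, y_c = 145.73 mm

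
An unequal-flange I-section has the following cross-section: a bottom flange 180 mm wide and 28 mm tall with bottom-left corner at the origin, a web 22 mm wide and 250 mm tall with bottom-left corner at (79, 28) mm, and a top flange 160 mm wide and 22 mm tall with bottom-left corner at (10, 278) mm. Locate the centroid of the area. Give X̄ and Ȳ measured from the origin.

X̄ = 90.00 mm, Ȳ = 137.22 mm

bottom flange: A = 180 × 28 = 5040.00, centroid at (90.00, 14.00).
web: A = 22 × 250 = 5500.00, centroid at (90.00, 153.00).
top flange: A = 160 × 22 = 3520.00, centroid at (90.00, 289.00).
ΣA = 14060.00 mm², ΣAX̄ = 1265400.00 mm³, ΣAȲ = 1929340.00 mm³.
X̄ = 1265400.00/14060.00 = 90.00 mm; Ȳ = 1929340.00/14060.00 = 137.22 mm.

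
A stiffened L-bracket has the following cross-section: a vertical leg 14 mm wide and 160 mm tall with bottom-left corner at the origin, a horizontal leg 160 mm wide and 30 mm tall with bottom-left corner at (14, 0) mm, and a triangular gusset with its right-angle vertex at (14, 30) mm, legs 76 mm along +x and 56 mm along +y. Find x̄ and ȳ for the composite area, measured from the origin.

vertical leg: A = 14 × 160 = 2240.00, centroid at (7.00, 80.00).
horizontal leg: A = 160 × 30 = 4800.00, centroid at (94.00, 15.00).
gusset: A = ½·76·56 = 2128.00, centroid at (39.33, 48.67).
ΣA = 9168.00 mm², ΣAx̄ = 550581.33 mm³, ΣAȳ = 354762.67 mm³.
x̄ = 550581.33/9168.00 = 60.05 mm; ȳ = 354762.67/9168.00 = 38.70 mm.

x̄ = 60.05 mm, ȳ = 38.70 mm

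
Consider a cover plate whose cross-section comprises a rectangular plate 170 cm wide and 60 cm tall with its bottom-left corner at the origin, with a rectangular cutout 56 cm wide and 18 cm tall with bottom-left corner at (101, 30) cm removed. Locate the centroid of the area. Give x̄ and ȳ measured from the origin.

plate: A = 170 × 60 = 10200.00, centroid at (85.00, 30.00).
hole: A = −(56 × 18) = -1008.00, centroid at (129.00, 39.00).
ΣA = 9192.00 cm², ΣAx̄ = 736968.00 cm³, ΣAȳ = 266688.00 cm³.
x̄ = 736968.00/9192.00 = 80.17 cm; ȳ = 266688.00/9192.00 = 29.01 cm.

x̄ = 80.17 cm, ȳ = 29.01 cm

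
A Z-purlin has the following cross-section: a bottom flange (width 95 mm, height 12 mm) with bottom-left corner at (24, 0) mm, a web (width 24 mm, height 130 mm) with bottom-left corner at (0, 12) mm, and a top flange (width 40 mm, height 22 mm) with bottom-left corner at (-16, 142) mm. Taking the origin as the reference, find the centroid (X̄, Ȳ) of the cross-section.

X̄ = 23.83 mm, Ȳ = 74.26 mm

bottom flange: A = 95 × 12 = 1140.00, centroid at (71.50, 6.00).
web: A = 24 × 130 = 3120.00, centroid at (12.00, 77.00).
top flange: A = 40 × 22 = 880.00, centroid at (4.00, 153.00).
ΣA = 5140.00 mm², ΣAX̄ = 122470.00 mm³, ΣAȲ = 381720.00 mm³.
X̄ = 122470.00/5140.00 = 23.83 mm; Ȳ = 381720.00/5140.00 = 74.26 mm.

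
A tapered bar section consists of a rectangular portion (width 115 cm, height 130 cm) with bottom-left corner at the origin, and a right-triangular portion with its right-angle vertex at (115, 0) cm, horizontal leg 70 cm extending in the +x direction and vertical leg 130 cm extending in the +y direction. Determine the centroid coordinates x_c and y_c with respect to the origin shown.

Part | A | x̄ᵢ | ȳᵢ | A·x̄ᵢ | A·ȳᵢ
rectangular portion | 14950.00 | 57.50 | 65.00 | 859625.00 | 971750.00
triangular portion | 4550.00 | 138.33 | 43.33 | 629416.67 | 197166.67
Σ | 19500.00 |  |  | 1489041.67 | 1168916.67
x_c = 1489041.67 / 19500.00 = 76.36 cm
y_c = 1168916.67 / 19500.00 = 59.94 cm

x_c = 76.36 cm, y_c = 59.94 cm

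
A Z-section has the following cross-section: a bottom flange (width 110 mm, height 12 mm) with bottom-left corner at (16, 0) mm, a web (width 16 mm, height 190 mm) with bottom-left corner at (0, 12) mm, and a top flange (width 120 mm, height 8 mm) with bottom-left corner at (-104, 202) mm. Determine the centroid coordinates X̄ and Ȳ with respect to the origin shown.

bottom flange: A = 110 × 12 = 1320.00, centroid at (71.00, 6.00).
web: A = 16 × 190 = 3040.00, centroid at (8.00, 107.00).
top flange: A = 120 × 8 = 960.00, centroid at (-44.00, 206.00).
ΣA = 5320.00 mm², ΣAX̄ = 75800.00 mm³, ΣAȲ = 530960.00 mm³.
X̄ = 75800.00/5320.00 = 14.25 mm; Ȳ = 530960.00/5320.00 = 99.80 mm.

X̄ = 14.25 mm, Ȳ = 99.80 mm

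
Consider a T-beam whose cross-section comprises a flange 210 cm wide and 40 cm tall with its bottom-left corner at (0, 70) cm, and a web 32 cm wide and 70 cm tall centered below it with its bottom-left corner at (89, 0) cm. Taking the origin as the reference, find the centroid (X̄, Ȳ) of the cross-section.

Part | A | x̄ᵢ | ȳᵢ | A·x̄ᵢ | A·ȳᵢ
web | 2240.00 | 105.00 | 35.00 | 235200.00 | 78400.00
flange | 8400.00 | 105.00 | 90.00 | 882000.00 | 756000.00
Σ | 10640.00 |  |  | 1117200.00 | 834400.00
X̄ = 1117200.00 / 10640.00 = 105.00 cm
Ȳ = 834400.00 / 10640.00 = 78.42 cm

X̄ = 105.00 cm, Ȳ = 78.42 cm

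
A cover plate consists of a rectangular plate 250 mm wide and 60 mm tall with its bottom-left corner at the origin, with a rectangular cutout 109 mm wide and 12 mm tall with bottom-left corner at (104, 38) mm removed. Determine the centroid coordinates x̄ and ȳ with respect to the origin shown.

plate: A = 250 × 60 = 15000.00, centroid at (125.00, 30.00).
hole: A = −(109 × 12) = -1308.00, centroid at (158.50, 44.00).
ΣA = 13692.00 mm²
ΣAx̄ = (15000.00)(125.00) + (-1308.00)(158.50) = 1667682.00 mm³
ΣAȳ = (15000.00)(30.00) + (-1308.00)(44.00) = 392448.00 mm³
x̄ = 1667682.00 / 13692.00 = 121.80 mm
ȳ = 392448.00 / 13692.00 = 28.66 mm

x̄ = 121.80 mm, ȳ = 28.66 mm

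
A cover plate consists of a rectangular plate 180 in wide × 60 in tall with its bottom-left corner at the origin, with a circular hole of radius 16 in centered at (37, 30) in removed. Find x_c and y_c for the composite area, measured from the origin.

Part | A | x̄ᵢ | ȳᵢ | A·x̄ᵢ | A·ȳᵢ
plate | 10800.00 | 90.00 | 30.00 | 972000.00 | 324000.00
hole | -804.25 | 37.00 | 30.00 | -29757.17 | -24127.43
Σ | 9995.75 |  |  | 942242.83 | 299872.57
x_c = 942242.83 / 9995.75 = 94.26 in
y_c = 299872.57 / 9995.75 = 30.00 in

x_c = 94.26 in, y_c = 30.00 in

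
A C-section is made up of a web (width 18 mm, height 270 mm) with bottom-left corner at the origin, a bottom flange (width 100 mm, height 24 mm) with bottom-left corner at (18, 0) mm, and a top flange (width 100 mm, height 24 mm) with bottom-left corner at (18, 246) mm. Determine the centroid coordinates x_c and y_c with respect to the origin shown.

web: A = 18 × 270 = 4860.00, centroid at (9.00, 135.00).
bottom flange: A = 100 × 24 = 2400.00, centroid at (68.00, 12.00).
top flange: A = 100 × 24 = 2400.00, centroid at (68.00, 258.00).
ΣA = 9660.00 mm²
ΣAx_c = (4860.00)(9.00) + (2400.00)(68.00) + (2400.00)(68.00) = 370140.00 mm³
ΣAy_c = (4860.00)(135.00) + (2400.00)(12.00) + (2400.00)(258.00) = 1304100.00 mm³
x_c = 370140.00 / 9660.00 = 38.32 mm
y_c = 1304100.00 / 9660.00 = 135.00 mm

x_c = 38.32 mm, y_c = 135.00 mm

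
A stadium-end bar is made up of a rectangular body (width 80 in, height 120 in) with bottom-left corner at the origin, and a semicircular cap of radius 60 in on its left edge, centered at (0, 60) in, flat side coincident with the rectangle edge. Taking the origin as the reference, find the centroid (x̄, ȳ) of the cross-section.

rectangular body: A = 80 × 120 = 9600.00, centroid at (40.00, 60.00).
semicircular end: A = ½π·60² = 5654.87, centroid at (-25.46, 60.00).
ΣA = 15254.87 in²
ΣAx̄ = (9600.00)(40.00) + (5654.87)(-25.46) = 240000.00 in³
ΣAȳ = (9600.00)(60.00) + (5654.87)(60.00) = 915292.01 in³
x̄ = 240000.00 / 15254.87 = 15.73 in
ȳ = 915292.01 / 15254.87 = 60.00 in

x̄ = 15.73 in, ȳ = 60.00 in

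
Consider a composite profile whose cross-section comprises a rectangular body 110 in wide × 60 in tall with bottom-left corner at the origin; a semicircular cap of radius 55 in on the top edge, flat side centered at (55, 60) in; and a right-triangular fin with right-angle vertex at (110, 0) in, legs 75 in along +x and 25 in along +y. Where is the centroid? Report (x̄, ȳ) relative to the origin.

rectangular body: A = 110 × 60 = 6600.00, centroid at (55.00, 30.00).
semicircular top: A = ½π·55² = 4751.66, centroid at (55.00, 83.34).
triangular fin: A = ½·75·25 = 937.50, centroid at (135.00, 8.33).
ΣA = 12289.16 in²
ΣAx̄ = (6600.00)(55.00) + (4751.66)(55.00) + (937.50)(135.00) = 750903.74 in³
ΣAȳ = (6600.00)(30.00) + (4751.66)(83.34) + (937.50)(8.33) = 601828.70 in³
x̄ = 750903.74 / 12289.16 = 61.10 in
ȳ = 601828.70 / 12289.16 = 48.97 in

x̄ = 61.10 in, ȳ = 48.97 in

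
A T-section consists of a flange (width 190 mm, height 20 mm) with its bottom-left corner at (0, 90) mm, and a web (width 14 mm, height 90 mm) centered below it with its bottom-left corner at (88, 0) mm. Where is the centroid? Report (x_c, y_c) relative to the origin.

web: A = 14 × 90 = 1260.00, centroid at (95.00, 45.00).
flange: A = 190 × 20 = 3800.00, centroid at (95.00, 100.00).
ΣA = 5060.00 mm², ΣAx_c = 480700.00 mm³, ΣAy_c = 436700.00 mm³.
x_c = 480700.00/5060.00 = 95.00 mm; y_c = 436700.00/5060.00 = 86.30 mm.

x_c = 95.00 mm, y_c = 86.30 mm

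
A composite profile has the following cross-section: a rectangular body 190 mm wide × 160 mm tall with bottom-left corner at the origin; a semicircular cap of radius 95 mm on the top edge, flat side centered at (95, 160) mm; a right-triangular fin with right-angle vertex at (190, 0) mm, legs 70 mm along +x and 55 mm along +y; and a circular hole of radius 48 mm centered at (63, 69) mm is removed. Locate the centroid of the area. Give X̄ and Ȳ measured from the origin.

X̄ = 106.70 mm, Ȳ = 122.45 mm

Part | A | x̄ᵢ | ȳᵢ | A·x̄ᵢ | A·ȳᵢ
rectangular body | 30400.00 | 95.00 | 80.00 | 2888000.00 | 2432000.00
semicircular top | 14176.44 | 95.00 | 200.32 | 1346761.50 | 2839813.23
triangular fin | 1925.00 | 213.33 | 18.33 | 410666.67 | 35291.67
hole | -7238.23 | 63.00 | 69.00 | -456008.46 | -499437.83
Σ | 39263.21 |  |  | 4189419.71 | 4807667.06
X̄ = 4189419.71 / 39263.21 = 106.70 mm
Ȳ = 4807667.06 / 39263.21 = 122.45 mm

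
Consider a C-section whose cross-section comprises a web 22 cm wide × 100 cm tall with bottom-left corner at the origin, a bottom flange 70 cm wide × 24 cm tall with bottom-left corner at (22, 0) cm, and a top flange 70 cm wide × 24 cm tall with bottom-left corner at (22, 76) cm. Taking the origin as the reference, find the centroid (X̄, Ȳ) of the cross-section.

X̄ = 38.80 cm, Ȳ = 50.00 cm

Part | A | x̄ᵢ | ȳᵢ | A·x̄ᵢ | A·ȳᵢ
web | 2200.00 | 11.00 | 50.00 | 24200.00 | 110000.00
bottom flange | 1680.00 | 57.00 | 12.00 | 95760.00 | 20160.00
top flange | 1680.00 | 57.00 | 88.00 | 95760.00 | 147840.00
Σ | 5560.00 |  |  | 215720.00 | 278000.00
X̄ = 215720.00 / 5560.00 = 38.80 cm
Ȳ = 278000.00 / 5560.00 = 50.00 cm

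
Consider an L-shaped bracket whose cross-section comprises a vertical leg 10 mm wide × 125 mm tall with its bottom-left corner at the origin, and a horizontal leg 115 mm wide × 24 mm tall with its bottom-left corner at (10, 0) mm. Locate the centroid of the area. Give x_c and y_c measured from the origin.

vertical leg: A = 10 × 125 = 1250.00, centroid at (5.00, 62.50).
horizontal leg: A = 115 × 24 = 2760.00, centroid at (67.50, 12.00).
ΣA = 4010.00 mm², ΣAx_c = 192550.00 mm³, ΣAy_c = 111245.00 mm³.
x_c = 192550.00/4010.00 = 48.02 mm; y_c = 111245.00/4010.00 = 27.74 mm.

x_c = 48.02 mm, y_c = 27.74 mm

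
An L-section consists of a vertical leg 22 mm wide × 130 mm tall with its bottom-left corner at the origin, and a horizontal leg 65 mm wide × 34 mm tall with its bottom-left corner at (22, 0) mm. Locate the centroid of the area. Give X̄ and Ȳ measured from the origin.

vertical leg: A = 22 × 130 = 2860.00, centroid at (11.00, 65.00).
horizontal leg: A = 65 × 34 = 2210.00, centroid at (54.50, 17.00).
ΣA = 5070.00 mm²
ΣAX̄ = (2860.00)(11.00) + (2210.00)(54.50) = 151905.00 mm³
ΣAȲ = (2860.00)(65.00) + (2210.00)(17.00) = 223470.00 mm³
X̄ = 151905.00 / 5070.00 = 29.96 mm
Ȳ = 223470.00 / 5070.00 = 44.08 mm

X̄ = 29.96 mm, Ȳ = 44.08 mm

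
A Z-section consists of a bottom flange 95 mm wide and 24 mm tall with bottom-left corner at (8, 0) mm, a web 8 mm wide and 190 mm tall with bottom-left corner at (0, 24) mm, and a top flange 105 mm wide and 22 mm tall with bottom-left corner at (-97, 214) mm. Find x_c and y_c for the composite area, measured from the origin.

bottom flange: A = 95 × 24 = 2280.00, centroid at (55.50, 12.00).
web: A = 8 × 190 = 1520.00, centroid at (4.00, 119.00).
top flange: A = 105 × 22 = 2310.00, centroid at (-44.50, 225.00).
ΣA = 6110.00 mm², ΣAx_c = 29825.00 mm³, ΣAy_c = 727990.00 mm³.
x_c = 29825.00/6110.00 = 4.88 mm; y_c = 727990.00/6110.00 = 119.15 mm.

x_c = 4.88 mm, y_c = 119.15 mm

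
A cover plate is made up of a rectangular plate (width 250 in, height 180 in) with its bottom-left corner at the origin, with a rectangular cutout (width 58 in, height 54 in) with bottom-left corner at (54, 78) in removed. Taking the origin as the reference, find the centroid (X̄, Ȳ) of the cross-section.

X̄ = 128.14 in, Ȳ = 88.88 in

Part | A | x̄ᵢ | ȳᵢ | A·x̄ᵢ | A·ȳᵢ
plate | 45000.00 | 125.00 | 90.00 | 5625000.00 | 4050000.00
hole | -3132.00 | 83.00 | 105.00 | -259956.00 | -328860.00
Σ | 41868.00 |  |  | 5365044.00 | 3721140.00
X̄ = 5365044.00 / 41868.00 = 128.14 in
Ȳ = 3721140.00 / 41868.00 = 88.88 in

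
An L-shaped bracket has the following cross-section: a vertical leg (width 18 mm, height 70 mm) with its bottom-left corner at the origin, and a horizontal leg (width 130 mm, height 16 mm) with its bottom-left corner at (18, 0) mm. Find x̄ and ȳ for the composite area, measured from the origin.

x̄ = 55.08 mm, ȳ = 18.19 mm

vertical leg: A = 18 × 70 = 1260.00, centroid at (9.00, 35.00).
horizontal leg: A = 130 × 16 = 2080.00, centroid at (83.00, 8.00).
ΣA = 3340.00 mm²
ΣAx̄ = (1260.00)(9.00) + (2080.00)(83.00) = 183980.00 mm³
ΣAȳ = (1260.00)(35.00) + (2080.00)(8.00) = 60740.00 mm³
x̄ = 183980.00 / 3340.00 = 55.08 mm
ȳ = 60740.00 / 3340.00 = 18.19 mm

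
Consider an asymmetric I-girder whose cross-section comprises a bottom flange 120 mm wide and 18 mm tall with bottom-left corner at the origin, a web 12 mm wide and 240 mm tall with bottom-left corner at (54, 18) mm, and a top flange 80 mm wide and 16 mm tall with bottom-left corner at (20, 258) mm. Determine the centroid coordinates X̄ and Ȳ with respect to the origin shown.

Part | A | x̄ᵢ | ȳᵢ | A·x̄ᵢ | A·ȳᵢ
bottom flange | 2160.00 | 60.00 | 9.00 | 129600.00 | 19440.00
web | 2880.00 | 60.00 | 138.00 | 172800.00 | 397440.00
top flange | 1280.00 | 60.00 | 266.00 | 76800.00 | 340480.00
Σ | 6320.00 |  |  | 379200.00 | 757360.00
X̄ = 379200.00 / 6320.00 = 60.00 mm
Ȳ = 757360.00 / 6320.00 = 119.84 mm

X̄ = 60.00 mm, Ȳ = 119.84 mm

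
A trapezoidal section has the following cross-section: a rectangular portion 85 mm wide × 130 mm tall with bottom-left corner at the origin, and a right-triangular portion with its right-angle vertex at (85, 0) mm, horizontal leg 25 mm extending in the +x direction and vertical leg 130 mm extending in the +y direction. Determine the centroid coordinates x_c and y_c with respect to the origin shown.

x_c = 49.02 mm, y_c = 62.22 mm

rectangular portion: A = 85 × 130 = 11050.00, centroid at (42.50, 65.00).
triangular portion: A = ½·25·130 = 1625.00, centroid at (93.33, 43.33).
ΣA = 12675.00 mm², ΣAx_c = 621291.67 mm³, ΣAy_c = 788666.67 mm³.
x_c = 621291.67/12675.00 = 49.02 mm; y_c = 788666.67/12675.00 = 62.22 mm.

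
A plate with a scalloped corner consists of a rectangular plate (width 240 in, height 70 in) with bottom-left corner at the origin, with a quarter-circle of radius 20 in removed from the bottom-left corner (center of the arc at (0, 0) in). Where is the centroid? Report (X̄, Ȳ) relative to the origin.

Part | A | x̄ᵢ | ȳᵢ | A·x̄ᵢ | A·ȳᵢ
plate | 16800.00 | 120.00 | 35.00 | 2016000.00 | 588000.00
removed quarter-circle | -314.16 | 8.49 | 8.49 | -2666.67 | -2666.67
Σ | 16485.84 |  |  | 2013333.33 | 585333.33
X̄ = 2013333.33 / 16485.84 = 122.13 in
Ȳ = 585333.33 / 16485.84 = 35.51 in

X̄ = 122.13 in, Ȳ = 35.51 in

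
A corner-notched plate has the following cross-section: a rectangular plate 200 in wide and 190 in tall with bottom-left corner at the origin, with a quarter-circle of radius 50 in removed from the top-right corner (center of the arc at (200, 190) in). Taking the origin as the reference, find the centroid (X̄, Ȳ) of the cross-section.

plate: A = 200 × 190 = 38000.00, centroid at (100.00, 95.00).
removed quarter-circle: A = −¼π·50² = -1963.50, centroid at (178.78, 168.78).
ΣA = 36036.50 in²
ΣAX̄ = (38000.00)(100.00) + (-1963.50)(178.78) = 3448967.58 in³
ΣAȲ = (38000.00)(95.00) + (-1963.50)(168.78) = 3278602.54 in³
X̄ = 3448967.58 / 36036.50 = 95.71 in
Ȳ = 3278602.54 / 36036.50 = 90.98 in

X̄ = 95.71 in, Ȳ = 90.98 in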